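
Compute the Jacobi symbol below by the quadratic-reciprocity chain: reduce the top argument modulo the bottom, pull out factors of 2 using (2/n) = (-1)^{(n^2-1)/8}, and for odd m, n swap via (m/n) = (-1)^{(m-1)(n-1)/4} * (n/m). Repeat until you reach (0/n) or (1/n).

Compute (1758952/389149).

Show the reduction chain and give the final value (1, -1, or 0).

-1

(1758952/389149) = (202356/389149)   [reduce mod 389149]
202356 = 2^2·50589; (2/389149) = -1 since 389149 mod 8 = 5, so (202356/389149) = (-1)^2·(50589/389149); sign now +1
reciprocity: (50589/389149) = +1·(389149/50589) since 50589 mod 4 = 1, 389149 mod 4 = 1; sign now +1
(389149/50589) = (35026/50589)   [reduce mod 50589]
35026 = 2^1·17513; (2/50589) = -1 since 50589 mod 8 = 5, so (35026/50589) = (-1)^1·(17513/50589); sign now -1
reciprocity: (17513/50589) = +1·(50589/17513) since 17513 mod 4 = 1, 50589 mod 4 = 1; sign now -1
(50589/17513) = (15563/17513)   [reduce mod 17513]
reciprocity: (15563/17513) = +1·(17513/15563) since 15563 mod 4 = 3, 17513 mod 4 = 1; sign now -1
(17513/15563) = (1950/15563)   [reduce mod 15563]
1950 = 2^1·975; (2/15563) = -1 since 15563 mod 8 = 3, so (1950/15563) = (-1)^1·(975/15563); sign now +1
reciprocity: (975/15563) = -1·(15563/975) since 975 mod 4 = 3, 15563 mod 4 = 3; sign now -1
(15563/975) = (938/975)   [reduce mod 975]
938 = 2^1·469; (2/975) = +1 since 975 mod 8 = 7, so (938/975) = (+1)^1·(469/975); sign now -1
reciprocity: (469/975) = +1·(975/469) since 469 mod 4 = 1, 975 mod 4 = 3; sign now -1
(975/469) = (37/469)   [reduce mod 469]
reciprocity: (37/469) = +1·(469/37) since 37 mod 4 = 1, 469 mod 4 = 1; sign now -1
(469/37) = (25/37)   [reduce mod 37]
reciprocity: (25/37) = +1·(37/25) since 25 mod 4 = 1, 37 mod 4 = 1; sign now -1
(37/25) = (12/25)   [reduce mod 25]
12 = 2^2·3; (2/25) = +1 since 25 mod 8 = 1, so (12/25) = (+1)^2·(3/25); sign now -1
reciprocity: (3/25) = +1·(25/3) since 3 mod 4 = 3, 25 mod 4 = 1; sign now -1
(25/3) = (1/3)   [reduce mod 3]
(1/3) = 1; final value = sign = -1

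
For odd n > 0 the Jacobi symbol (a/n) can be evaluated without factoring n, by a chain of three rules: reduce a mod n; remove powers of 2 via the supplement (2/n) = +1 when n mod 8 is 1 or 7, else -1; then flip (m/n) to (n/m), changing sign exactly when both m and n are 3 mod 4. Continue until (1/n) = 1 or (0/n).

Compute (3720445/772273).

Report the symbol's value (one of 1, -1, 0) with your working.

(3720445/772273): 3720445 mod 772273 = 631353, so (3720445/772273) = (631353/772273)
flip (631353/772273) -> (772273/631353): both odd, 631353 mod 4 = 1, 772273 mod 4 = 1, so the flip contributes +1; sign now +1
(772273/631353): 772273 mod 631353 = 140920, so (772273/631353) = (140920/631353)
factor out 2^3: 140920 = 2^3·17615; with 631353 mod 8 = 1, (2/631353) = +1; sign now +1; continue with (17615/631353)
flip (17615/631353) -> (631353/17615): both odd, 17615 mod 4 = 3, 631353 mod 4 = 1, so the flip contributes +1; sign now +1
(631353/17615): 631353 mod 17615 = 14828, so (631353/17615) = (14828/17615)
factor out 2^2: 14828 = 2^2·3707; with 17615 mod 8 = 7, (2/17615) = +1; sign now +1; continue with (3707/17615)
flip (3707/17615) -> (17615/3707): both odd, 3707 mod 4 = 3, 17615 mod 4 = 3, so the flip contributes -1; sign now -1
(17615/3707): 17615 mod 3707 = 2787, so (17615/3707) = (2787/3707)
flip (2787/3707) -> (3707/2787): both odd, 2787 mod 4 = 3, 3707 mod 4 = 3, so the flip contributes -1; sign now +1
(3707/2787): 3707 mod 2787 = 920, so (3707/2787) = (920/2787)
factor out 2^3: 920 = 2^3·115; with 2787 mod 8 = 3, (2/2787) = -1; sign now -1; continue with (115/2787)
flip (115/2787) -> (2787/115): both odd, 115 mod 4 = 3, 2787 mod 4 = 3, so the flip contributes -1; sign now +1
(2787/115): 2787 mod 115 = 27, so (2787/115) = (27/115)
flip (27/115) -> (115/27): both odd, 27 mod 4 = 3, 115 mod 4 = 3, so the flip contributes -1; sign now -1
(115/27): 115 mod 27 = 7, so (115/27) = (7/27)
flip (7/27) -> (27/7): both odd, 7 mod 4 = 3, 27 mod 4 = 3, so the flip contributes -1; sign now +1
(27/7): 27 mod 7 = 6, so (27/7) = (6/7)
factor out 2^1: 6 = 2^1·3; with 7 mod 8 = 7, (2/7) = +1; sign now +1; continue with (3/7)
flip (3/7) -> (7/3): both odd, 3 mod 4 = 3, 7 mod 4 = 3, so the flip contributes -1; sign now -1
(7/3): 7 mod 3 = 1, so (7/3) = (1/3)
reached (1/3) = 1, so the symbol is -1

-1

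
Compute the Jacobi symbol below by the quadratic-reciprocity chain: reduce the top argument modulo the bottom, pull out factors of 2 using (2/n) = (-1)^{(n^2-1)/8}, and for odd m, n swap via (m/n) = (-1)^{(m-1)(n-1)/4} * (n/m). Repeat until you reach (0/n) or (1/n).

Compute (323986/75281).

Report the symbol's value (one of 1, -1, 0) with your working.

(323986/75281): 323986 mod 75281 = 22862, so (323986/75281) = (22862/75281)
factor out 2^1: 22862 = 2^1·11431; with 75281 mod 8 = 1, (2/75281) = +1; sign now +1; continue with (11431/75281)
flip (11431/75281) -> (75281/11431): both odd, 11431 mod 4 = 3, 75281 mod 4 = 1, so the flip contributes +1; sign now +1
(75281/11431): 75281 mod 11431 = 6695, so (75281/11431) = (6695/11431)
flip (6695/11431) -> (11431/6695): both odd, 6695 mod 4 = 3, 11431 mod 4 = 3, so the flip contributes -1; sign now -1
(11431/6695): 11431 mod 6695 = 4736, so (11431/6695) = (4736/6695)
factor out 2^7: 4736 = 2^7·37; with 6695 mod 8 = 7, (2/6695) = +1; sign now -1; continue with (37/6695)
flip (37/6695) -> (6695/37): both odd, 37 mod 4 = 1, 6695 mod 4 = 3, so the flip contributes +1; sign now -1
(6695/37): 6695 mod 37 = 35, so (6695/37) = (35/37)
flip (35/37) -> (37/35): both odd, 35 mod 4 = 3, 37 mod 4 = 1, so the flip contributes +1; sign now -1
(37/35): 37 mod 35 = 2, so (37/35) = (2/35)
factor out 2^1: 2 = 2^1·1; with 35 mod 8 = 3, (2/35) = -1; sign now +1; continue with (1/35)
reached (1/35) = 1, so the symbol is +1

1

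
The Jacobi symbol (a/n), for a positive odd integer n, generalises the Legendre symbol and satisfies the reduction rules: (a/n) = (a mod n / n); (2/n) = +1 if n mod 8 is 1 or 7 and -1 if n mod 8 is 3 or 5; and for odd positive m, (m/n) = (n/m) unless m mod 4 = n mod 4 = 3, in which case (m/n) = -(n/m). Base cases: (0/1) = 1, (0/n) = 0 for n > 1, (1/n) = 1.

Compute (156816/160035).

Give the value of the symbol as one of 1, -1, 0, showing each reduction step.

156816 = 2^4·9801; (2/160035) = -1 since 160035 mod 8 = 3, so (156816/160035) = (-1)^4·(9801/160035); sign now +1
reciprocity: (9801/160035) = +1·(160035/9801) since 9801 mod 4 = 1, 160035 mod 4 = 3; sign now +1
(160035/9801) = (3219/9801)   [reduce mod 9801]
reciprocity: (3219/9801) = +1·(9801/3219) since 3219 mod 4 = 3, 9801 mod 4 = 1; sign now +1
(9801/3219) = (144/3219)   [reduce mod 3219]
144 = 2^4·9; (2/3219) = -1 since 3219 mod 8 = 3, so (144/3219) = (-1)^4·(9/3219); sign now +1
reciprocity: (9/3219) = +1·(3219/9) since 9 mod 4 = 1, 3219 mod 4 = 3; sign now +1
(3219/9) = (6/9)   [reduce mod 9]
6 = 2^1·3; (2/9) = +1 since 9 mod 8 = 1, so (6/9) = (+1)^1·(3/9); sign now +1
reciprocity: (3/9) = +1·(9/3) since 3 mod 4 = 3, 9 mod 4 = 1; sign now +1
(9/3) = (0/3)   [reduce mod 3]
(0/3) = 0   [gcd(a, n) > 1]; final value = 0

0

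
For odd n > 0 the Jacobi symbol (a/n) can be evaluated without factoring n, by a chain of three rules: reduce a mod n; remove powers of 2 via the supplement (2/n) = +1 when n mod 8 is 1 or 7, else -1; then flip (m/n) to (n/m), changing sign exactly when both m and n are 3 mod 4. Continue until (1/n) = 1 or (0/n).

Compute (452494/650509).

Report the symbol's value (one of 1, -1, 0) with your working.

factor out 2^1: 452494 = 2^1·226247; with 650509 mod 8 = 5, (2/650509) = -1; sign now -1; continue with (226247/650509)
flip (226247/650509) -> (650509/226247): both odd, 226247 mod 4 = 3, 650509 mod 4 = 1, so the flip contributes +1; sign now -1
(650509/226247): 650509 mod 226247 = 198015, so (650509/226247) = (198015/226247)
flip (198015/226247) -> (226247/198015): both odd, 198015 mod 4 = 3, 226247 mod 4 = 3, so the flip contributes -1; sign now +1
(226247/198015): 226247 mod 198015 = 28232, so (226247/198015) = (28232/198015)
factor out 2^3: 28232 = 2^3·3529; with 198015 mod 8 = 7, (2/198015) = +1; sign now +1; continue with (3529/198015)
flip (3529/198015) -> (198015/3529): both odd, 3529 mod 4 = 1, 198015 mod 4 = 3, so the flip contributes +1; sign now +1
(198015/3529): 198015 mod 3529 = 391, so (198015/3529) = (391/3529)
flip (391/3529) -> (3529/391): both odd, 391 mod 4 = 3, 3529 mod 4 = 1, so the flip contributes +1; sign now +1
(3529/391): 3529 mod 391 = 10, so (3529/391) = (10/391)
factor out 2^1: 10 = 2^1·5; with 391 mod 8 = 7, (2/391) = +1; sign now +1; continue with (5/391)
flip (5/391) -> (391/5): both odd, 5 mod 4 = 1, 391 mod 4 = 3, so the flip contributes +1; sign now +1
(391/5): 391 mod 5 = 1, so (391/5) = (1/5)
reached (1/5) = 1, so the symbol is +1

1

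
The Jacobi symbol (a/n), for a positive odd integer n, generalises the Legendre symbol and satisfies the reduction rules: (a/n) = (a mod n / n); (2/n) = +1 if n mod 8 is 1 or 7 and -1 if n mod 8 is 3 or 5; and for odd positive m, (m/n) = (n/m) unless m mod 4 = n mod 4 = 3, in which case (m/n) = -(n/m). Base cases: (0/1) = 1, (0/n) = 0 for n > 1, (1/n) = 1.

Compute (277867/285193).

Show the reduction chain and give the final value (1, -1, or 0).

-1

reciprocity: (277867/285193) = +1·(285193/277867) since 277867 mod 4 = 3, 285193 mod 4 = 1; sign now +1
(285193/277867) = (7326/277867)   [reduce mod 277867]
7326 = 2^1·3663; (2/277867) = -1 since 277867 mod 8 = 3, so (7326/277867) = (-1)^1·(3663/277867); sign now -1
reciprocity: (3663/277867) = -1·(277867/3663) since 3663 mod 4 = 3, 277867 mod 4 = 3; sign now +1
(277867/3663) = (3142/3663)   [reduce mod 3663]
3142 = 2^1·1571; (2/3663) = +1 since 3663 mod 8 = 7, so (3142/3663) = (+1)^1·(1571/3663); sign now +1
reciprocity: (1571/3663) = -1·(3663/1571) since 1571 mod 4 = 3, 3663 mod 4 = 3; sign now -1
(3663/1571) = (521/1571)   [reduce mod 1571]
reciprocity: (521/1571) = +1·(1571/521) since 521 mod 4 = 1, 1571 mod 4 = 3; sign now -1
(1571/521) = (8/521)   [reduce mod 521]
8 = 2^3·1; (2/521) = +1 since 521 mod 8 = 1, so (8/521) = (+1)^3·(1/521); sign now -1
(1/521) = 1; final value = sign = -1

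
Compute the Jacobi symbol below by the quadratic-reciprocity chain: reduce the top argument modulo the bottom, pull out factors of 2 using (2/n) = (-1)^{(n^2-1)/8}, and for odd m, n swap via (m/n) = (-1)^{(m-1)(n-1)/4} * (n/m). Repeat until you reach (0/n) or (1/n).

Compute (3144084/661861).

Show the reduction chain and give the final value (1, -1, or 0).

(3144084/661861) = (496640/661861)   [reduce mod 661861]
496640 = 2^10·485; (2/661861) = -1 since 661861 mod 8 = 5, so (496640/661861) = (-1)^10·(485/661861); sign now +1
reciprocity: (485/661861) = +1·(661861/485) since 485 mod 4 = 1, 661861 mod 4 = 1; sign now +1
(661861/485) = (321/485)   [reduce mod 485]
reciprocity: (321/485) = +1·(485/321) since 321 mod 4 = 1, 485 mod 4 = 1; sign now +1
(485/321) = (164/321)   [reduce mod 321]
164 = 2^2·41; (2/321) = +1 since 321 mod 8 = 1, so (164/321) = (+1)^2·(41/321); sign now +1
reciprocity: (41/321) = +1·(321/41) since 41 mod 4 = 1, 321 mod 4 = 1; sign now +1
(321/41) = (34/41)   [reduce mod 41]
34 = 2^1·17; (2/41) = +1 since 41 mod 8 = 1, so (34/41) = (+1)^1·(17/41); sign now +1
reciprocity: (17/41) = +1·(41/17) since 17 mod 4 = 1, 41 mod 4 = 1; sign now +1
(41/17) = (7/17)   [reduce mod 17]
reciprocity: (7/17) = +1·(17/7) since 7 mod 4 = 3, 17 mod 4 = 1; sign now +1
(17/7) = (3/7)   [reduce mod 7]
reciprocity: (3/7) = -1·(7/3) since 3 mod 4 = 3, 7 mod 4 = 3; sign now -1
(7/3) = (1/3)   [reduce mod 3]
(1/3) = 1; final value = sign = -1

-1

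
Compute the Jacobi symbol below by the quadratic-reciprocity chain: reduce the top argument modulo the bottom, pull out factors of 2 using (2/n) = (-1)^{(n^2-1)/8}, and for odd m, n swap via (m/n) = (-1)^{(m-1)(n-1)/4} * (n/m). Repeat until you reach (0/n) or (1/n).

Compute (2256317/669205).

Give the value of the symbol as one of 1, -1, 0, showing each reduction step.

1

(2256317/669205): 2256317 mod 669205 = 248702, so (2256317/669205) = (248702/669205)
factor out 2^1: 248702 = 2^1·124351; with 669205 mod 8 = 5, (2/669205) = -1; sign now -1; continue with (124351/669205)
flip (124351/669205) -> (669205/124351): both odd, 124351 mod 4 = 3, 669205 mod 4 = 1, so the flip contributes +1; sign now -1
(669205/124351): 669205 mod 124351 = 47450, so (669205/124351) = (47450/124351)
factor out 2^1: 47450 = 2^1·23725; with 124351 mod 8 = 7, (2/124351) = +1; sign now -1; continue with (23725/124351)
flip (23725/124351) -> (124351/23725): both odd, 23725 mod 4 = 1, 124351 mod 4 = 3, so the flip contributes +1; sign now -1
(124351/23725): 124351 mod 23725 = 5726, so (124351/23725) = (5726/23725)
factor out 2^1: 5726 = 2^1·2863; with 23725 mod 8 = 5, (2/23725) = -1; sign now +1; continue with (2863/23725)
flip (2863/23725) -> (23725/2863): both odd, 2863 mod 4 = 3, 23725 mod 4 = 1, so the flip contributes +1; sign now +1
(23725/2863): 23725 mod 2863 = 821, so (23725/2863) = (821/2863)
flip (821/2863) -> (2863/821): both odd, 821 mod 4 = 1, 2863 mod 4 = 3, so the flip contributes +1; sign now +1
(2863/821): 2863 mod 821 = 400, so (2863/821) = (400/821)
factor out 2^4: 400 = 2^4·25; with 821 mod 8 = 5, (2/821) = -1; sign now +1; continue with (25/821)
flip (25/821) -> (821/25): both odd, 25 mod 4 = 1, 821 mod 4 = 1, so the flip contributes +1; sign now +1
(821/25): 821 mod 25 = 21, so (821/25) = (21/25)
flip (21/25) -> (25/21): both odd, 21 mod 4 = 1, 25 mod 4 = 1, so the flip contributes +1; sign now +1
(25/21): 25 mod 21 = 4, so (25/21) = (4/21)
factor out 2^2: 4 = 2^2·1; with 21 mod 8 = 5, (2/21) = -1; sign now +1; continue with (1/21)
reached (1/21) = 1, so the symbol is +1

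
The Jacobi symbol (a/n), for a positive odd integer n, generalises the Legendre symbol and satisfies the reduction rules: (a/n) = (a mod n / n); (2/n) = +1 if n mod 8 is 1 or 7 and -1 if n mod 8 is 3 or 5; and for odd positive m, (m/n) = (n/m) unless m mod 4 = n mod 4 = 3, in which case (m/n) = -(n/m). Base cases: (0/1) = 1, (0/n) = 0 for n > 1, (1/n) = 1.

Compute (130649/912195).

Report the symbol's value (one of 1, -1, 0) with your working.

reciprocity: (130649/912195) = +1·(912195/130649) since 130649 mod 4 = 1, 912195 mod 4 = 3; sign now +1
(912195/130649) = (128301/130649)   [reduce mod 130649]
reciprocity: (128301/130649) = +1·(130649/128301) since 128301 mod 4 = 1, 130649 mod 4 = 1; sign now +1
(130649/128301) = (2348/128301)   [reduce mod 128301]
2348 = 2^2·587; (2/128301) = -1 since 128301 mod 8 = 5, so (2348/128301) = (-1)^2·(587/128301); sign now +1
reciprocity: (587/128301) = +1·(128301/587) since 587 mod 4 = 3, 128301 mod 4 = 1; sign now +1
(128301/587) = (335/587)   [reduce mod 587]
reciprocity: (335/587) = -1·(587/335) since 335 mod 4 = 3, 587 mod 4 = 3; sign now -1
(587/335) = (252/335)   [reduce mod 335]
252 = 2^2·63; (2/335) = +1 since 335 mod 8 = 7, so (252/335) = (+1)^2·(63/335); sign now -1
reciprocity: (63/335) = -1·(335/63) since 63 mod 4 = 3, 335 mod 4 = 3; sign now +1
(335/63) = (20/63)   [reduce mod 63]
20 = 2^2·5; (2/63) = +1 since 63 mod 8 = 7, so (20/63) = (+1)^2·(5/63); sign now +1
reciprocity: (5/63) = +1·(63/5) since 5 mod 4 = 1, 63 mod 4 = 3; sign now +1
(63/5) = (3/5)   [reduce mod 5]
reciprocity: (3/5) = +1·(5/3) since 3 mod 4 = 3, 5 mod 4 = 1; sign now +1
(5/3) = (2/3)   [reduce mod 3]
2 = 2^1·1; (2/3) = -1 since 3 mod 8 = 3, so (2/3) = (-1)^1·(1/3); sign now -1
(1/3) = 1; final value = sign = -1

-1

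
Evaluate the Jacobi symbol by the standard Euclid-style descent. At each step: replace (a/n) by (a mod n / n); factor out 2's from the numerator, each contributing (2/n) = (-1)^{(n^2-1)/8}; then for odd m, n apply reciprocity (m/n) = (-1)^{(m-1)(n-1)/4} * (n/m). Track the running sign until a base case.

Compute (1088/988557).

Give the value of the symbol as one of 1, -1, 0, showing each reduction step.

factor out 2^6: 1088 = 2^6·17; with 988557 mod 8 = 5, (2/988557) = -1; sign now +1; continue with (17/988557)
flip (17/988557) -> (988557/17): both odd, 17 mod 4 = 1, 988557 mod 4 = 1, so the flip contributes +1; sign now +1
(988557/17): 988557 mod 17 = 7, so (988557/17) = (7/17)
flip (7/17) -> (17/7): both odd, 7 mod 4 = 3, 17 mod 4 = 1, so the flip contributes +1; sign now +1
(17/7): 17 mod 7 = 3, so (17/7) = (3/7)
flip (3/7) -> (7/3): both odd, 3 mod 4 = 3, 7 mod 4 = 3, so the flip contributes -1; sign now -1
(7/3): 7 mod 3 = 1, so (7/3) = (1/3)
reached (1/3) = 1, so the symbol is -1

-1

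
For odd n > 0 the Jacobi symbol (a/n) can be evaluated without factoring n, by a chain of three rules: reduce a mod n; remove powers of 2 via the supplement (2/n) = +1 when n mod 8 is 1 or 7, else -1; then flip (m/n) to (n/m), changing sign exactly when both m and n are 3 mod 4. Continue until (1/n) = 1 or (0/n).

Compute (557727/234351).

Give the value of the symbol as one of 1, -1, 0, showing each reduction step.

(557727/234351): 557727 mod 234351 = 89025, so (557727/234351) = (89025/234351)
flip (89025/234351) -> (234351/89025): both odd, 89025 mod 4 = 1, 234351 mod 4 = 3, so the flip contributes +1; sign now +1
(234351/89025): 234351 mod 89025 = 56301, so (234351/89025) = (56301/89025)
flip (56301/89025) -> (89025/56301): both odd, 56301 mod 4 = 1, 89025 mod 4 = 1, so the flip contributes +1; sign now +1
(89025/56301): 89025 mod 56301 = 32724, so (89025/56301) = (32724/56301)
factor out 2^2: 32724 = 2^2·8181; with 56301 mod 8 = 5, (2/56301) = -1; sign now +1; continue with (8181/56301)
flip (8181/56301) -> (56301/8181): both odd, 8181 mod 4 = 1, 56301 mod 4 = 1, so the flip contributes +1; sign now +1
(56301/8181): 56301 mod 8181 = 7215, so (56301/8181) = (7215/8181)
flip (7215/8181) -> (8181/7215): both odd, 7215 mod 4 = 3, 8181 mod 4 = 1, so the flip contributes +1; sign now +1
(8181/7215): 8181 mod 7215 = 966, so (8181/7215) = (966/7215)
factor out 2^1: 966 = 2^1·483; with 7215 mod 8 = 7, (2/7215) = +1; sign now +1; continue with (483/7215)
flip (483/7215) -> (7215/483): both odd, 483 mod 4 = 3, 7215 mod 4 = 3, so the flip contributes -1; sign now -1
(7215/483): 7215 mod 483 = 453, so (7215/483) = (453/483)
flip (453/483) -> (483/453): both odd, 453 mod 4 = 1, 483 mod 4 = 3, so the flip contributes +1; sign now -1
(483/453): 483 mod 453 = 30, so (483/453) = (30/453)
factor out 2^1: 30 = 2^1·15; with 453 mod 8 = 5, (2/453) = -1; sign now +1; continue with (15/453)
flip (15/453) -> (453/15): both odd, 15 mod 4 = 3, 453 mod 4 = 1, so the flip contributes +1; sign now +1
(453/15): 453 mod 15 = 3, so (453/15) = (3/15)
flip (3/15) -> (15/3): both odd, 3 mod 4 = 3, 15 mod 4 = 3, so the flip contributes -1; sign now -1
(15/3): 15 mod 3 = 0, so (15/3) = (0/3)
reached (0/3); gcd(a, n) > 1, so (0/3) = 0 and the symbol is 0

0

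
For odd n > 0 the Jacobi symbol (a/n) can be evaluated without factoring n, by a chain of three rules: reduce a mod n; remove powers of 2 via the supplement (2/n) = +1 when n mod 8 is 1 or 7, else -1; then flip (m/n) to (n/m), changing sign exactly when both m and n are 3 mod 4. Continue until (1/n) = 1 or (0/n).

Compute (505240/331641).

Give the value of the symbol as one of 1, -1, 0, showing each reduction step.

-1

(505240/331641) = (173599/331641)   [reduce mod 331641]
reciprocity: (173599/331641) = +1·(331641/173599) since 173599 mod 4 = 3, 331641 mod 4 = 1; sign now +1
(331641/173599) = (158042/173599)   [reduce mod 173599]
158042 = 2^1·79021; (2/173599) = +1 since 173599 mod 8 = 7, so (158042/173599) = (+1)^1·(79021/173599); sign now +1
reciprocity: (79021/173599) = +1·(173599/79021) since 79021 mod 4 = 1, 173599 mod 4 = 3; sign now +1
(173599/79021) = (15557/79021)   [reduce mod 79021]
reciprocity: (15557/79021) = +1·(79021/15557) since 15557 mod 4 = 1, 79021 mod 4 = 1; sign now +1
(79021/15557) = (1236/15557)   [reduce mod 15557]
1236 = 2^2·309; (2/15557) = -1 since 15557 mod 8 = 5, so (1236/15557) = (-1)^2·(309/15557); sign now +1
reciprocity: (309/15557) = +1·(15557/309) since 309 mod 4 = 1, 15557 mod 4 = 1; sign now +1
(15557/309) = (107/309)   [reduce mod 309]
reciprocity: (107/309) = +1·(309/107) since 107 mod 4 = 3, 309 mod 4 = 1; sign now +1
(309/107) = (95/107)   [reduce mod 107]
reciprocity: (95/107) = -1·(107/95) since 95 mod 4 = 3, 107 mod 4 = 3; sign now -1
(107/95) = (12/95)   [reduce mod 95]
12 = 2^2·3; (2/95) = +1 since 95 mod 8 = 7, so (12/95) = (+1)^2·(3/95); sign now -1
reciprocity: (3/95) = -1·(95/3) since 3 mod 4 = 3, 95 mod 4 = 3; sign now +1
(95/3) = (2/3)   [reduce mod 3]
2 = 2^1·1; (2/3) = -1 since 3 mod 8 = 3, so (2/3) = (-1)^1·(1/3); sign now -1
(1/3) = 1; final value = sign = -1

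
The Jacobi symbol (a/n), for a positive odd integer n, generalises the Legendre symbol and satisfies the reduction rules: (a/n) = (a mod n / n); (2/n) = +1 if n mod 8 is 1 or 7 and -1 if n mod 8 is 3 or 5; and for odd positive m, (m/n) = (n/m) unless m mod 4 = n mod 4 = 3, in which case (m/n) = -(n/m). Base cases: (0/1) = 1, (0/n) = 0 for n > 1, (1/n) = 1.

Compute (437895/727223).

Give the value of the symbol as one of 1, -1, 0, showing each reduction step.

-1

reciprocity: (437895/727223) = -1·(727223/437895) since 437895 mod 4 = 3, 727223 mod 4 = 3; sign now -1
(727223/437895) = (289328/437895)   [reduce mod 437895]
289328 = 2^4·18083; (2/437895) = +1 since 437895 mod 8 = 7, so (289328/437895) = (+1)^4·(18083/437895); sign now -1
reciprocity: (18083/437895) = -1·(437895/18083) since 18083 mod 4 = 3, 437895 mod 4 = 3; sign now +1
(437895/18083) = (3903/18083)   [reduce mod 18083]
reciprocity: (3903/18083) = -1·(18083/3903) since 3903 mod 4 = 3, 18083 mod 4 = 3; sign now -1
(18083/3903) = (2471/3903)   [reduce mod 3903]
reciprocity: (2471/3903) = -1·(3903/2471) since 2471 mod 4 = 3, 3903 mod 4 = 3; sign now +1
(3903/2471) = (1432/2471)   [reduce mod 2471]
1432 = 2^3·179; (2/2471) = +1 since 2471 mod 8 = 7, so (1432/2471) = (+1)^3·(179/2471); sign now +1
reciprocity: (179/2471) = -1·(2471/179) since 179 mod 4 = 3, 2471 mod 4 = 3; sign now -1
(2471/179) = (144/179)   [reduce mod 179]
144 = 2^4·9; (2/179) = -1 since 179 mod 8 = 3, so (144/179) = (-1)^4·(9/179); sign now -1
reciprocity: (9/179) = +1·(179/9) since 9 mod 4 = 1, 179 mod 4 = 3; sign now -1
(179/9) = (8/9)   [reduce mod 9]
8 = 2^3·1; (2/9) = +1 since 9 mod 8 = 1, so (8/9) = (+1)^3·(1/9); sign now -1
(1/9) = 1; final value = sign = -1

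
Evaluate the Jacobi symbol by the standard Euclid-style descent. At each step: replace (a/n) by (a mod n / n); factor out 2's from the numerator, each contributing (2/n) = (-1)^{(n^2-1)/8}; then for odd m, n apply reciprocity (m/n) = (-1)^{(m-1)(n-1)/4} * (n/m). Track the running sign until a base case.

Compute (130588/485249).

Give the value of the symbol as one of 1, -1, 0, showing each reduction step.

-1

factor out 2^2: 130588 = 2^2·32647; with 485249 mod 8 = 1, (2/485249) = +1; sign now +1; continue with (32647/485249)
flip (32647/485249) -> (485249/32647): both odd, 32647 mod 4 = 3, 485249 mod 4 = 1, so the flip contributes +1; sign now +1
(485249/32647): 485249 mod 32647 = 28191, so (485249/32647) = (28191/32647)
flip (28191/32647) -> (32647/28191): both odd, 28191 mod 4 = 3, 32647 mod 4 = 3, so the flip contributes -1; sign now -1
(32647/28191): 32647 mod 28191 = 4456, so (32647/28191) = (4456/28191)
factor out 2^3: 4456 = 2^3·557; with 28191 mod 8 = 7, (2/28191) = +1; sign now -1; continue with (557/28191)
flip (557/28191) -> (28191/557): both odd, 557 mod 4 = 1, 28191 mod 4 = 3, so the flip contributes +1; sign now -1
(28191/557): 28191 mod 557 = 341, so (28191/557) = (341/557)
flip (341/557) -> (557/341): both odd, 341 mod 4 = 1, 557 mod 4 = 1, so the flip contributes +1; sign now -1
(557/341): 557 mod 341 = 216, so (557/341) = (216/341)
factor out 2^3: 216 = 2^3·27; with 341 mod 8 = 5, (2/341) = -1; sign now +1; continue with (27/341)
flip (27/341) -> (341/27): both odd, 27 mod 4 = 3, 341 mod 4 = 1, so the flip contributes +1; sign now +1
(341/27): 341 mod 27 = 17, so (341/27) = (17/27)
flip (17/27) -> (27/17): both odd, 17 mod 4 = 1, 27 mod 4 = 3, so the flip contributes +1; sign now +1
(27/17): 27 mod 17 = 10, so (27/17) = (10/17)
factor out 2^1: 10 = 2^1·5; with 17 mod 8 = 1, (2/17) = +1; sign now +1; continue with (5/17)
flip (5/17) -> (17/5): both odd, 5 mod 4 = 1, 17 mod 4 = 1, so the flip contributes +1; sign now +1
(17/5): 17 mod 5 = 2, so (17/5) = (2/5)
factor out 2^1: 2 = 2^1·1; with 5 mod 8 = 5, (2/5) = -1; sign now -1; continue with (1/5)
reached (1/5) = 1, so the symbol is -1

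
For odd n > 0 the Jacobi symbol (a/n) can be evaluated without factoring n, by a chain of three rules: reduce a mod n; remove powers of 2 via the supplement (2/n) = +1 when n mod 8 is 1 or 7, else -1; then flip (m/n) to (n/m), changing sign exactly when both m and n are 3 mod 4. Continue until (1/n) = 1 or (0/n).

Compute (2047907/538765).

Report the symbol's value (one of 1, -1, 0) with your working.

(2047907/538765): 2047907 mod 538765 = 431612, so (2047907/538765) = (431612/538765)
factor out 2^2: 431612 = 2^2·107903; with 538765 mod 8 = 5, (2/538765) = -1; sign now +1; continue with (107903/538765)
flip (107903/538765) -> (538765/107903): both odd, 107903 mod 4 = 3, 538765 mod 4 = 1, so the flip contributes +1; sign now +1
(538765/107903): 538765 mod 107903 = 107153, so (538765/107903) = (107153/107903)
flip (107153/107903) -> (107903/107153): both odd, 107153 mod 4 = 1, 107903 mod 4 = 3, so the flip contributes +1; sign now +1
(107903/107153): 107903 mod 107153 = 750, so (107903/107153) = (750/107153)
factor out 2^1: 750 = 2^1·375; with 107153 mod 8 = 1, (2/107153) = +1; sign now +1; continue with (375/107153)
flip (375/107153) -> (107153/375): both odd, 375 mod 4 = 3, 107153 mod 4 = 1, so the flip contributes +1; sign now +1
(107153/375): 107153 mod 375 = 278, so (107153/375) = (278/375)
factor out 2^1: 278 = 2^1·139; with 375 mod 8 = 7, (2/375) = +1; sign now +1; continue with (139/375)
flip (139/375) -> (375/139): both odd, 139 mod 4 = 3, 375 mod 4 = 3, so the flip contributes -1; sign now -1
(375/139): 375 mod 139 = 97, so (375/139) = (97/139)
flip (97/139) -> (139/97): both odd, 97 mod 4 = 1, 139 mod 4 = 3, so the flip contributes +1; sign now -1
(139/97): 139 mod 97 = 42, so (139/97) = (42/97)
factor out 2^1: 42 = 2^1·21; with 97 mod 8 = 1, (2/97) = +1; sign now -1; continue with (21/97)
flip (21/97) -> (97/21): both odd, 21 mod 4 = 1, 97 mod 4 = 1, so the flip contributes +1; sign now -1
(97/21): 97 mod 21 = 13, so (97/21) = (13/21)
flip (13/21) -> (21/13): both odd, 13 mod 4 = 1, 21 mod 4 = 1, so the flip contributes +1; sign now -1
(21/13): 21 mod 13 = 8, so (21/13) = (8/13)
factor out 2^3: 8 = 2^3·1; with 13 mod 8 = 5, (2/13) = -1; sign now +1; continue with (1/13)
reached (1/13) = 1, so the symbol is +1

1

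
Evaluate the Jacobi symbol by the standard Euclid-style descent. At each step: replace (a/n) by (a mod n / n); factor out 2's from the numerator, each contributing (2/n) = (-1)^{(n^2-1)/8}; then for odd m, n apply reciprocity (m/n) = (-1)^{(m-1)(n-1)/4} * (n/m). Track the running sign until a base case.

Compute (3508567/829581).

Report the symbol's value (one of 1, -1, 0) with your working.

-1

(3508567/829581) = (190243/829581)   [reduce mod 829581]
reciprocity: (190243/829581) = +1·(829581/190243) since 190243 mod 4 = 3, 829581 mod 4 = 1; sign now +1
(829581/190243) = (68609/190243)   [reduce mod 190243]
reciprocity: (68609/190243) = +1·(190243/68609) since 68609 mod 4 = 1, 190243 mod 4 = 3; sign now +1
(190243/68609) = (53025/68609)   [reduce mod 68609]
reciprocity: (53025/68609) = +1·(68609/53025) since 53025 mod 4 = 1, 68609 mod 4 = 1; sign now +1
(68609/53025) = (15584/53025)   [reduce mod 53025]
15584 = 2^5·487; (2/53025) = +1 since 53025 mod 8 = 1, so (15584/53025) = (+1)^5·(487/53025); sign now +1
reciprocity: (487/53025) = +1·(53025/487) since 487 mod 4 = 3, 53025 mod 4 = 1; sign now +1
(53025/487) = (429/487)   [reduce mod 487]
reciprocity: (429/487) = +1·(487/429) since 429 mod 4 = 1, 487 mod 4 = 3; sign now +1
(487/429) = (58/429)   [reduce mod 429]
58 = 2^1·29; (2/429) = -1 since 429 mod 8 = 5, so (58/429) = (-1)^1·(29/429); sign now -1
reciprocity: (29/429) = +1·(429/29) since 29 mod 4 = 1, 429 mod 4 = 1; sign now -1
(429/29) = (23/29)   [reduce mod 29]
reciprocity: (23/29) = +1·(29/23) since 23 mod 4 = 3, 29 mod 4 = 1; sign now -1
(29/23) = (6/23)   [reduce mod 23]
6 = 2^1·3; (2/23) = +1 since 23 mod 8 = 7, so (6/23) = (+1)^1·(3/23); sign now -1
reciprocity: (3/23) = -1·(23/3) since 3 mod 4 = 3, 23 mod 4 = 3; sign now +1
(23/3) = (2/3)   [reduce mod 3]
2 = 2^1·1; (2/3) = -1 since 3 mod 8 = 3, so (2/3) = (-1)^1·(1/3); sign now -1
(1/3) = 1; final value = sign = -1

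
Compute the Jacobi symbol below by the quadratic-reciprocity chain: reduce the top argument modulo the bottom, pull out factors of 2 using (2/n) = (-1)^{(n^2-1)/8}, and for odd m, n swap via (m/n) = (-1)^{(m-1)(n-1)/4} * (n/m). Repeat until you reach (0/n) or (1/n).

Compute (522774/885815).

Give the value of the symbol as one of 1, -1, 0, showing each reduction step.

0

522774 = 2^1·261387; (2/885815) = +1 since 885815 mod 8 = 7, so (522774/885815) = (+1)^1·(261387/885815); sign now +1
reciprocity: (261387/885815) = -1·(885815/261387) since 261387 mod 4 = 3, 885815 mod 4 = 3; sign now -1
(885815/261387) = (101654/261387)   [reduce mod 261387]
101654 = 2^1·50827; (2/261387) = -1 since 261387 mod 8 = 3, so (101654/261387) = (-1)^1·(50827/261387); sign now +1
reciprocity: (50827/261387) = -1·(261387/50827) since 50827 mod 4 = 3, 261387 mod 4 = 3; sign now -1
(261387/50827) = (7252/50827)   [reduce mod 50827]
7252 = 2^2·1813; (2/50827) = -1 since 50827 mod 8 = 3, so (7252/50827) = (-1)^2·(1813/50827); sign now -1
reciprocity: (1813/50827) = +1·(50827/1813) since 1813 mod 4 = 1, 50827 mod 4 = 3; sign now -1
(50827/1813) = (63/1813)   [reduce mod 1813]
reciprocity: (63/1813) = +1·(1813/63) since 63 mod 4 = 3, 1813 mod 4 = 1; sign now -1
(1813/63) = (49/63)   [reduce mod 63]
reciprocity: (49/63) = +1·(63/49) since 49 mod 4 = 1, 63 mod 4 = 3; sign now -1
(63/49) = (14/49)   [reduce mod 49]
14 = 2^1·7; (2/49) = +1 since 49 mod 8 = 1, so (14/49) = (+1)^1·(7/49); sign now -1
reciprocity: (7/49) = +1·(49/7) since 7 mod 4 = 3, 49 mod 4 = 1; sign now -1
(49/7) = (0/7)   [reduce mod 7]
(0/7) = 0   [gcd(a, n) > 1]; final value = 0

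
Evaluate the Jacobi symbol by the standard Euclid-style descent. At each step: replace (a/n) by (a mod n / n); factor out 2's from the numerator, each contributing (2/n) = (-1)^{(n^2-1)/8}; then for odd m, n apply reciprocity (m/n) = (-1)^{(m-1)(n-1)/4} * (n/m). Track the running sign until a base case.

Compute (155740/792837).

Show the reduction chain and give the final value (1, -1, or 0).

1

factor out 2^2: 155740 = 2^2·38935; with 792837 mod 8 = 5, (2/792837) = -1; sign now +1; continue with (38935/792837)
flip (38935/792837) -> (792837/38935): both odd, 38935 mod 4 = 3, 792837 mod 4 = 1, so the flip contributes +1; sign now +1
(792837/38935): 792837 mod 38935 = 14137, so (792837/38935) = (14137/38935)
flip (14137/38935) -> (38935/14137): both odd, 14137 mod 4 = 1, 38935 mod 4 = 3, so the flip contributes +1; sign now +1
(38935/14137): 38935 mod 14137 = 10661, so (38935/14137) = (10661/14137)
flip (10661/14137) -> (14137/10661): both odd, 10661 mod 4 = 1, 14137 mod 4 = 1, so the flip contributes +1; sign now +1
(14137/10661): 14137 mod 10661 = 3476, so (14137/10661) = (3476/10661)
factor out 2^2: 3476 = 2^2·869; with 10661 mod 8 = 5, (2/10661) = -1; sign now +1; continue with (869/10661)
flip (869/10661) -> (10661/869): both odd, 869 mod 4 = 1, 10661 mod 4 = 1, so the flip contributes +1; sign now +1
(10661/869): 10661 mod 869 = 233, so (10661/869) = (233/869)
flip (233/869) -> (869/233): both odd, 233 mod 4 = 1, 869 mod 4 = 1, so the flip contributes +1; sign now +1
(869/233): 869 mod 233 = 170, so (869/233) = (170/233)
factor out 2^1: 170 = 2^1·85; with 233 mod 8 = 1, (2/233) = +1; sign now +1; continue with (85/233)
flip (85/233) -> (233/85): both odd, 85 mod 4 = 1, 233 mod 4 = 1, so the flip contributes +1; sign now +1
(233/85): 233 mod 85 = 63, so (233/85) = (63/85)
flip (63/85) -> (85/63): both odd, 63 mod 4 = 3, 85 mod 4 = 1, so the flip contributes +1; sign now +1
(85/63): 85 mod 63 = 22, so (85/63) = (22/63)
factor out 2^1: 22 = 2^1·11; with 63 mod 8 = 7, (2/63) = +1; sign now +1; continue with (11/63)
flip (11/63) -> (63/11): both odd, 11 mod 4 = 3, 63 mod 4 = 3, so the flip contributes -1; sign now -1
(63/11): 63 mod 11 = 8, so (63/11) = (8/11)
factor out 2^3: 8 = 2^3·1; with 11 mod 8 = 3, (2/11) = -1; sign now +1; continue with (1/11)
reached (1/11) = 1, so the symbol is +1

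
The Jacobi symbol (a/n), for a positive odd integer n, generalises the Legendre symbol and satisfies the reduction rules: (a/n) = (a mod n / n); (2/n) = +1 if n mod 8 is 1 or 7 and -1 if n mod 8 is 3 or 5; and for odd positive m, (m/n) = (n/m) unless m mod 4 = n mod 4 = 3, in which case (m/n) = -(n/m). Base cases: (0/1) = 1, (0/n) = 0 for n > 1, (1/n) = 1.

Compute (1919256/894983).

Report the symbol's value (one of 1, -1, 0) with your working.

(1919256/894983): 1919256 mod 894983 = 129290, so (1919256/894983) = (129290/894983)
factor out 2^1: 129290 = 2^1·64645; with 894983 mod 8 = 7, (2/894983) = +1; sign now +1; continue with (64645/894983)
flip (64645/894983) -> (894983/64645): both odd, 64645 mod 4 = 1, 894983 mod 4 = 3, so the flip contributes +1; sign now +1
(894983/64645): 894983 mod 64645 = 54598, so (894983/64645) = (54598/64645)
factor out 2^1: 54598 = 2^1·27299; with 64645 mod 8 = 5, (2/64645) = -1; sign now -1; continue with (27299/64645)
flip (27299/64645) -> (64645/27299): both odd, 27299 mod 4 = 3, 64645 mod 4 = 1, so the flip contributes +1; sign now -1
(64645/27299): 64645 mod 27299 = 10047, so (64645/27299) = (10047/27299)
flip (10047/27299) -> (27299/10047): both odd, 10047 mod 4 = 3, 27299 mod 4 = 3, so the flip contributes -1; sign now +1
(27299/10047): 27299 mod 10047 = 7205, so (27299/10047) = (7205/10047)
flip (7205/10047) -> (10047/7205): both odd, 7205 mod 4 = 1, 10047 mod 4 = 3, so the flip contributes +1; sign now +1
(10047/7205): 10047 mod 7205 = 2842, so (10047/7205) = (2842/7205)
factor out 2^1: 2842 = 2^1·1421; with 7205 mod 8 = 5, (2/7205) = -1; sign now -1; continue with (1421/7205)
flip (1421/7205) -> (7205/1421): both odd, 1421 mod 4 = 1, 7205 mod 4 = 1, so the flip contributes +1; sign now -1
(7205/1421): 7205 mod 1421 = 100, so (7205/1421) = (100/1421)
factor out 2^2: 100 = 2^2·25; with 1421 mod 8 = 5, (2/1421) = -1; sign now -1; continue with (25/1421)
flip (25/1421) -> (1421/25): both odd, 25 mod 4 = 1, 1421 mod 4 = 1, so the flip contributes +1; sign now -1
(1421/25): 1421 mod 25 = 21, so (1421/25) = (21/25)
flip (21/25) -> (25/21): both odd, 21 mod 4 = 1, 25 mod 4 = 1, so the flip contributes +1; sign now -1
(25/21): 25 mod 21 = 4, so (25/21) = (4/21)
factor out 2^2: 4 = 2^2·1; with 21 mod 8 = 5, (2/21) = -1; sign now -1; continue with (1/21)
reached (1/21) = 1, so the symbol is -1

-1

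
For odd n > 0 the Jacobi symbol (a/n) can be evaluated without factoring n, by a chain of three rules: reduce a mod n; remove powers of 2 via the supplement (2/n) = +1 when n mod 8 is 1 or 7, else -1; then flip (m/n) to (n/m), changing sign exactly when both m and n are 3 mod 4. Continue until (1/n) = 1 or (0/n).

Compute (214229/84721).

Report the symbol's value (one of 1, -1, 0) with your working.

-1

(214229/84721) = (44787/84721)   [reduce mod 84721]
reciprocity: (44787/84721) = +1·(84721/44787) since 44787 mod 4 = 3, 84721 mod 4 = 1; sign now +1
(84721/44787) = (39934/44787)   [reduce mod 44787]
39934 = 2^1·19967; (2/44787) = -1 since 44787 mod 8 = 3, so (39934/44787) = (-1)^1·(19967/44787); sign now -1
reciprocity: (19967/44787) = -1·(44787/19967) since 19967 mod 4 = 3, 44787 mod 4 = 3; sign now +1
(44787/19967) = (4853/19967)   [reduce mod 19967]
reciprocity: (4853/19967) = +1·(19967/4853) since 4853 mod 4 = 1, 19967 mod 4 = 3; sign now +1
(19967/4853) = (555/4853)   [reduce mod 4853]
reciprocity: (555/4853) = +1·(4853/555) since 555 mod 4 = 3, 4853 mod 4 = 1; sign now +1
(4853/555) = (413/555)   [reduce mod 555]
reciprocity: (413/555) = +1·(555/413) since 413 mod 4 = 1, 555 mod 4 = 3; sign now +1
(555/413) = (142/413)   [reduce mod 413]
142 = 2^1·71; (2/413) = -1 since 413 mod 8 = 5, so (142/413) = (-1)^1·(71/413); sign now -1
reciprocity: (71/413) = +1·(413/71) since 71 mod 4 = 3, 413 mod 4 = 1; sign now -1
(413/71) = (58/71)   [reduce mod 71]
58 = 2^1·29; (2/71) = +1 since 71 mod 8 = 7, so (58/71) = (+1)^1·(29/71); sign now -1
reciprocity: (29/71) = +1·(71/29) since 29 mod 4 = 1, 71 mod 4 = 3; sign now -1
(71/29) = (13/29)   [reduce mod 29]
reciprocity: (13/29) = +1·(29/13) since 13 mod 4 = 1, 29 mod 4 = 1; sign now -1
(29/13) = (3/13)   [reduce mod 13]
reciprocity: (3/13) = +1·(13/3) since 3 mod 4 = 3, 13 mod 4 = 1; sign now -1
(13/3) = (1/3)   [reduce mod 3]
(1/3) = 1; final value = sign = -1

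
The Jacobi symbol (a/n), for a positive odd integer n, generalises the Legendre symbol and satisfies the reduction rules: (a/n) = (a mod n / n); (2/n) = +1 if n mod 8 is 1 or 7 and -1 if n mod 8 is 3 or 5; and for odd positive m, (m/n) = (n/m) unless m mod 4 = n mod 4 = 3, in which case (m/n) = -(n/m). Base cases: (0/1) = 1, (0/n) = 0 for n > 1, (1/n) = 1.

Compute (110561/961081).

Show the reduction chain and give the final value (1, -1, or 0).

0

reciprocity: (110561/961081) = +1·(961081/110561) since 110561 mod 4 = 1, 961081 mod 4 = 1; sign now +1
(961081/110561) = (76593/110561)   [reduce mod 110561]
reciprocity: (76593/110561) = +1·(110561/76593) since 76593 mod 4 = 1, 110561 mod 4 = 1; sign now +1
(110561/76593) = (33968/76593)   [reduce mod 76593]
33968 = 2^4·2123; (2/76593) = +1 since 76593 mod 8 = 1, so (33968/76593) = (+1)^4·(2123/76593); sign now +1
reciprocity: (2123/76593) = +1·(76593/2123) since 2123 mod 4 = 3, 76593 mod 4 = 1; sign now +1
(76593/2123) = (165/2123)   [reduce mod 2123]
reciprocity: (165/2123) = +1·(2123/165) since 165 mod 4 = 1, 2123 mod 4 = 3; sign now +1
(2123/165) = (143/165)   [reduce mod 165]
reciprocity: (143/165) = +1·(165/143) since 143 mod 4 = 3, 165 mod 4 = 1; sign now +1
(165/143) = (22/143)   [reduce mod 143]
22 = 2^1·11; (2/143) = +1 since 143 mod 8 = 7, so (22/143) = (+1)^1·(11/143); sign now +1
reciprocity: (11/143) = -1·(143/11) since 11 mod 4 = 3, 143 mod 4 = 3; sign now -1
(143/11) = (0/11)   [reduce mod 11]
(0/11) = 0   [gcd(a, n) > 1]; final value = 0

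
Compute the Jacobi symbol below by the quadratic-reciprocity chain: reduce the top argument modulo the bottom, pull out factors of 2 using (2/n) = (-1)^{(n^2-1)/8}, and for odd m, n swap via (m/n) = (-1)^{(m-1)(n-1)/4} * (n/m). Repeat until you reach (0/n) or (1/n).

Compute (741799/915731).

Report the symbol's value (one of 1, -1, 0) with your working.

reciprocity: (741799/915731) = -1·(915731/741799) since 741799 mod 4 = 3, 915731 mod 4 = 3; sign now -1
(915731/741799) = (173932/741799)   [reduce mod 741799]
173932 = 2^2·43483; (2/741799) = +1 since 741799 mod 8 = 7, so (173932/741799) = (+1)^2·(43483/741799); sign now -1
reciprocity: (43483/741799) = -1·(741799/43483) since 43483 mod 4 = 3, 741799 mod 4 = 3; sign now +1
(741799/43483) = (2588/43483)   [reduce mod 43483]
2588 = 2^2·647; (2/43483) = -1 since 43483 mod 8 = 3, so (2588/43483) = (-1)^2·(647/43483); sign now +1
reciprocity: (647/43483) = -1·(43483/647) since 647 mod 4 = 3, 43483 mod 4 = 3; sign now -1
(43483/647) = (134/647)   [reduce mod 647]
134 = 2^1·67; (2/647) = +1 since 647 mod 8 = 7, so (134/647) = (+1)^1·(67/647); sign now -1
reciprocity: (67/647) = -1·(647/67) since 67 mod 4 = 3, 647 mod 4 = 3; sign now +1
(647/67) = (44/67)   [reduce mod 67]
44 = 2^2·11; (2/67) = -1 since 67 mod 8 = 3, so (44/67) = (-1)^2·(11/67); sign now +1
reciprocity: (11/67) = -1·(67/11) since 11 mod 4 = 3, 67 mod 4 = 3; sign now -1
(67/11) = (1/11)   [reduce mod 11]
(1/11) = 1; final value = sign = -1

-1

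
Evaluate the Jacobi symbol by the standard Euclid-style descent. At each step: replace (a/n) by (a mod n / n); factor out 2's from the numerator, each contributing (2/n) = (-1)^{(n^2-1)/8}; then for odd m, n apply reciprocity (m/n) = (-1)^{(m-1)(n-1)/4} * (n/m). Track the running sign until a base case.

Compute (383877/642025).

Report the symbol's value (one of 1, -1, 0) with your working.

reciprocity: (383877/642025) = +1·(642025/383877) since 383877 mod 4 = 1, 642025 mod 4 = 1; sign now +1
(642025/383877) = (258148/383877)   [reduce mod 383877]
258148 = 2^2·64537; (2/383877) = -1 since 383877 mod 8 = 5, so (258148/383877) = (-1)^2·(64537/383877); sign now +1
reciprocity: (64537/383877) = +1·(383877/64537) since 64537 mod 4 = 1, 383877 mod 4 = 1; sign now +1
(383877/64537) = (61192/64537)   [reduce mod 64537]
61192 = 2^3·7649; (2/64537) = +1 since 64537 mod 8 = 1, so (61192/64537) = (+1)^3·(7649/64537); sign now +1
reciprocity: (7649/64537) = +1·(64537/7649) since 7649 mod 4 = 1, 64537 mod 4 = 1; sign now +1
(64537/7649) = (3345/7649)   [reduce mod 7649]
reciprocity: (3345/7649) = +1·(7649/3345) since 3345 mod 4 = 1, 7649 mod 4 = 1; sign now +1
(7649/3345) = (959/3345)   [reduce mod 3345]
reciprocity: (959/3345) = +1·(3345/959) since 959 mod 4 = 3, 3345 mod 4 = 1; sign now +1
(3345/959) = (468/959)   [reduce mod 959]
468 = 2^2·117; (2/959) = +1 since 959 mod 8 = 7, so (468/959) = (+1)^2·(117/959); sign now +1
reciprocity: (117/959) = +1·(959/117) since 117 mod 4 = 1, 959 mod 4 = 3; sign now +1
(959/117) = (23/117)   [reduce mod 117]
reciprocity: (23/117) = +1·(117/23) since 23 mod 4 = 3, 117 mod 4 = 1; sign now +1
(117/23) = (2/23)   [reduce mod 23]
2 = 2^1·1; (2/23) = +1 since 23 mod 8 = 7, so (2/23) = (+1)^1·(1/23); sign now +1
(1/23) = 1; final value = sign = +1

1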